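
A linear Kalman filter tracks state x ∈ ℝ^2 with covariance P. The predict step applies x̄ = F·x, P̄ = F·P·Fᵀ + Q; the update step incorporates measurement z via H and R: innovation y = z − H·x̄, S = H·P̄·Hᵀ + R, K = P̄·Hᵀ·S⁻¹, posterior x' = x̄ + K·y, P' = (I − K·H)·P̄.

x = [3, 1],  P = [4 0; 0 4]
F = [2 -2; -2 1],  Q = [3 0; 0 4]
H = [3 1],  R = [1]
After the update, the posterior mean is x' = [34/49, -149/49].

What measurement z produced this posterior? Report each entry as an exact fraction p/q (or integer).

x̄ = F·x = [4, -5]
P̄ = F·P·Fᵀ + Q = [35 -24; -24 24]
S = H·P̄·Hᵀ + R = [196]
K = P̄·Hᵀ·S⁻¹ = [81/196; -12/49]
x' − x̄ = [-162/49, 96/49] = K·y
y = (KᵀK)⁻¹·Kᵀ·(x' − x̄) = [-8]
z = y + H·x̄ = [-8] + [7] = [-1]

z = [-1]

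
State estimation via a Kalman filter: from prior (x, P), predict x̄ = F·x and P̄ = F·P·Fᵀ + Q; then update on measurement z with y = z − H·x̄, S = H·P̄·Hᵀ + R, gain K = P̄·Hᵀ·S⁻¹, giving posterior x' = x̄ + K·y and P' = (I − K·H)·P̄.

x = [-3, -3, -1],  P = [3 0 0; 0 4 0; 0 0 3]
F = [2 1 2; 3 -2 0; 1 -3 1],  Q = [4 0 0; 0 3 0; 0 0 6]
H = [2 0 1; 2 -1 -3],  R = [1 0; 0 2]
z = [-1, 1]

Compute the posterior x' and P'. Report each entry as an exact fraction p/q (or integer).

x' = [-105941/130821, -527275/130821, 22130/43607]
P' = [55676/130821 259210/130821 -19534/43607; 259210/130821 2014697/130821 -162149/43607; -19534/43607 -162149/43607 47253/43607]

x̄ = F·x = [-11, -3, 5]
P̄ = F·P·Fᵀ + Q = [32 10 0; 10 46 33; 0 33 48]
y = z − H·x̄ = [16, 35]
S = H·P̄·Hᵀ + R = [177 -69; -69 766]
K = P̄·Hᵀ·S⁻¹ = [52750/130821 4658/43607; 31973/130821 -6156/43607; 8185/43607 -9339/43607]
x' = x̄ + K·y = [-105941/130821, -527275/130821, 22130/43607]
P' = (I − K·H)·P̄ = [55676/130821 259210/130821 -19534/43607; 259210/130821 2014697/130821 -162149/43607; -19534/43607 -162149/43607 47253/43607]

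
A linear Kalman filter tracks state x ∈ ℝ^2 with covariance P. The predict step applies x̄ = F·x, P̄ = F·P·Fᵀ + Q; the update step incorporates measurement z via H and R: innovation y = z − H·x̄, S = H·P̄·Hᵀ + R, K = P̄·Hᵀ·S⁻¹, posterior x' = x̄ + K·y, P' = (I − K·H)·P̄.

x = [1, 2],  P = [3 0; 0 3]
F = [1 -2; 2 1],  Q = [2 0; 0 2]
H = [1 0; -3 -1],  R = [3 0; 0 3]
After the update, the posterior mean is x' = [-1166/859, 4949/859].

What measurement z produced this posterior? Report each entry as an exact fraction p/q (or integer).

x̄ = F·x = [-3, 4]
P̄ = F·P·Fᵀ + Q = [17 0; 0 17]
S = H·P̄·Hᵀ + R = [20 -51; -51 173]
K = P̄·Hᵀ·S⁻¹ = [340/859 -153/859; -867/859 -340/859]
x' − x̄ = [1411/859, 1513/859] = K·y
y = (KᵀK)⁻¹·Kᵀ·(x' − x̄) = [1, -7]
z = y + H·x̄ = [1, -7] + [-3, 5] = [-2, -2]

z = [-2, -2]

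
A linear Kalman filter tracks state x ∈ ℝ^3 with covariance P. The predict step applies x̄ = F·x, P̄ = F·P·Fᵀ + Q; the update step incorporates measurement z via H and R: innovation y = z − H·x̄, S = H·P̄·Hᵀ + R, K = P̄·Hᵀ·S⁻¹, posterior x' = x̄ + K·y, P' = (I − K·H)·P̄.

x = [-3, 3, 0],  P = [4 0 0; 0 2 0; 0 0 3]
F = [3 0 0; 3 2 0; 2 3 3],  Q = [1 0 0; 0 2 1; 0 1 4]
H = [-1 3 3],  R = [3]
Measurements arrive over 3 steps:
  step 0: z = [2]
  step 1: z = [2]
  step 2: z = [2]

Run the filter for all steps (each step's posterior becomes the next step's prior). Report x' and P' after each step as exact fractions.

step 0: x̄ = F·x = [-9, -3, 3]
step 0: P̄ = F·P·Fᵀ + Q = [37 36 24; 36 46 37; 24 37 65]
step 0: y = z − H·x̄ = [-7]
step 0: S = H·P̄·Hᵀ + R = [1345]
step 0: K = P̄·Hᵀ·S⁻¹ = [143/1345; 213/1345; 282/1345]
step 0: x' = x̄ + K·y = [-13106/1345, -5526/1345, 2061/1345]
step 0: P' = (I − K·H)·P̄ = [29316/1345 17961/1345 -8046/1345; 17961/1345 16501/1345 -10301/1345; -8046/1345 -10301/1345 7901/1345]
step 1: x̄ = F·x = [-39318/1345, -10074/269, -36607/1345]
step 1: P̄ = F·P·Fᵀ + Q = [265189/1345 74322/269 265131/1345; 74322/269 109614/269 75104/269; 265131/1345 75104/269 275824/1345]
step 1: y = z − H·x̄ = [224303/1345]
step 1: S = H·P̄·Hᵀ + R = [10623184/1345]
step 1: K = P̄·Hᵀ·S⁻¹ = [822517/5311592; 299895/1327898; 1688901/10623184]
step 1: x' = x̄ + K·y = [-18102709/5311592, 283365/1327898, -7477573/10623184]
step 1: P' = (I − K·H)·P̄ = [20634699/2655796 45615/663949 14214063/5311592; 45615/663949 3079914/663949 -5829523/1327898; 14214063/5311592 -5829523/1327898 57801127/10623184]
step 2: x̄ = F·x = [-54308127/5311592, -52041207/5311592, -88042795/10623184]
step 2: P̄ = F·P·Fᵀ + Q = [188368087/2655796 186807051/2655796 378827235/5311592; 186807051/2655796 242492027/2655796 393525827/5311592; 378827235/5311592 393525827/5311592 846809959/10623184]
step 2: y = z − H·x̄ = [489005741/10623184]
step 2: S = H·P̄·Hᵀ + R = [22273978231/10623184]
step 2: K = P̄·Hᵀ·S⁻¹ = [3761175674/22273978231; 4523831082/22273978231; 4143930369/22273978231]
step 2: x' = x̄ + K·y = [-54605058110/22273978231, -9992301108/22273978231, 6150928151/22273978231]
step 2: P' = (I − K·H)·P̄ = [248172697218/22273978231 -34940434941/22273978231 121425843021/22273978231; -34940434941/22273978231 107312540561/22273978231 -114435521126/22273978231; 121425843021/22273978231 -114435521126/22273978231 159054732502/22273978231]

step 0: x' = [-13106/1345, -5526/1345, 2061/1345], P' = [29316/1345 17961/1345 -8046/1345; 17961/1345 16501/1345 -10301/1345; -8046/1345 -10301/1345 7901/1345]
step 1: x' = [-18102709/5311592, 283365/1327898, -7477573/10623184], P' = [20634699/2655796 45615/663949 14214063/5311592; 45615/663949 3079914/663949 -5829523/1327898; 14214063/5311592 -5829523/1327898 57801127/10623184]
step 2: x' = [-54605058110/22273978231, -9992301108/22273978231, 6150928151/22273978231], P' = [248172697218/22273978231 -34940434941/22273978231 121425843021/22273978231; -34940434941/22273978231 107312540561/22273978231 -114435521126/22273978231; 121425843021/22273978231 -114435521126/22273978231 159054732502/22273978231]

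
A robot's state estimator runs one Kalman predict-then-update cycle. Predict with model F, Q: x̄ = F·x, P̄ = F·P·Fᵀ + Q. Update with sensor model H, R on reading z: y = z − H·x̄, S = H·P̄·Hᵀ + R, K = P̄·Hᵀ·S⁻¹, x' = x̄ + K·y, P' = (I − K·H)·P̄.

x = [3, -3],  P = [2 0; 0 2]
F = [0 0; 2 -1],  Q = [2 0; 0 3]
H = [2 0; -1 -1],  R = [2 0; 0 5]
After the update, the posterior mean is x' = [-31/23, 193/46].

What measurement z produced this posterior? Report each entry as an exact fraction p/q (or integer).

z = [-3, -1]

x̄ = F·x = [0, 9]
P̄ = F·P·Fᵀ + Q = [2 0; 0 13]
S = H·P̄·Hᵀ + R = [10 -4; -4 20]
K = P̄·Hᵀ·S⁻¹ = [9/23 -1/46; -13/46 -65/92]
x' − x̄ = [-31/23, -221/46] = K·y
y = (KᵀK)⁻¹·Kᵀ·(x' − x̄) = [-3, 8]
z = y + H·x̄ = [-3, 8] + [0, -9] = [-3, -1]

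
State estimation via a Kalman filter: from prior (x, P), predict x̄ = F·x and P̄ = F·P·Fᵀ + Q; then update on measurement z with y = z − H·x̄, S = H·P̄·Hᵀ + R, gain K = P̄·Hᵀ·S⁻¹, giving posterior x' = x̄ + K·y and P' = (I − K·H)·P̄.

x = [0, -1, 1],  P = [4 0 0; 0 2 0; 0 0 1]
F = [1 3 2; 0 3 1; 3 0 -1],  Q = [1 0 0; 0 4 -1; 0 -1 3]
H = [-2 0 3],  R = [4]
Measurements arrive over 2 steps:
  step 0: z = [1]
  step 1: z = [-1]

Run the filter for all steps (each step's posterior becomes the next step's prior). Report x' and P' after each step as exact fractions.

step 0: x̄ = F·x = [-1, -2, -1]
step 0: P̄ = F·P·Fᵀ + Q = [27 20 10; 20 23 -2; 10 -2 40]
step 0: y = z − H·x̄ = [2]
step 0: S = H·P̄·Hᵀ + R = [352]
step 0: K = P̄·Hᵀ·S⁻¹ = [-3/44; -23/176; 25/88]
step 0: x' = x̄ + K·y = [-25/22, -199/88, -19/44]
step 0: P' = (I − K·H)·P̄ = [279/11 371/22 185/11; 371/22 1495/88 487/44; 185/11 487/44 255/22]
step 1: x̄ = F·x = [-773/88, -635/88, -131/44]
step 1: P̄ = F·P·Fᵀ + Q = [46367/88 30193/88 11245/44; 30193/88 20671/88 6883/44; 11245/44 6883/44 3123/22]
step 1: y = z − H·x̄ = [-106/11]
step 1: S = H·P̄·Hᵀ + R = [3546/11]
step 1: K = P̄·Hᵀ·S⁻¹ = [-1579/1773; -1193/1773; -469/1773]
step 1: x' = x̄ + K·y = [-2867/14184, -10381/14184, -3037/7092]
step 1: P' = (I − K·H)·P̄ = [3846985/14184 2126567/14184 1273907/7092; 2126567/14184 1261609/14184 702493/7092; 1273907/7092 702493/7092 423385/3546]

step 0: x' = [-25/22, -199/88, -19/44], P' = [279/11 371/22 185/11; 371/22 1495/88 487/44; 185/11 487/44 255/22]
step 1: x' = [-2867/14184, -10381/14184, -3037/7092], P' = [3846985/14184 2126567/14184 1273907/7092; 2126567/14184 1261609/14184 702493/7092; 1273907/7092 702493/7092 423385/3546]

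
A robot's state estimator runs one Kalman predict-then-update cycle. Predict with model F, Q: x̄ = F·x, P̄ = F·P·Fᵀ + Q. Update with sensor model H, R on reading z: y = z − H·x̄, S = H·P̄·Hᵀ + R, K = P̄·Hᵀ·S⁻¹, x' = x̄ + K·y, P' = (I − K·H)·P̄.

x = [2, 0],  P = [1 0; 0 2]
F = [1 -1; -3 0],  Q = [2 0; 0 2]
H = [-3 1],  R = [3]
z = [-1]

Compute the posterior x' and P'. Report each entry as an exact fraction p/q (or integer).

x' = [-4/7, -22/7]
P' = [61/77 129/77; 129/77 447/77]

x̄ = F·x = [2, -6]
P̄ = F·P·Fᵀ + Q = [5 -3; -3 11]
y = z − H·x̄ = [11]
S = H·P̄·Hᵀ + R = [77]
K = P̄·Hᵀ·S⁻¹ = [-18/77; 20/77]
x' = x̄ + K·y = [-4/7, -22/7]
P' = (I − K·H)·P̄ = [61/77 129/77; 129/77 447/77]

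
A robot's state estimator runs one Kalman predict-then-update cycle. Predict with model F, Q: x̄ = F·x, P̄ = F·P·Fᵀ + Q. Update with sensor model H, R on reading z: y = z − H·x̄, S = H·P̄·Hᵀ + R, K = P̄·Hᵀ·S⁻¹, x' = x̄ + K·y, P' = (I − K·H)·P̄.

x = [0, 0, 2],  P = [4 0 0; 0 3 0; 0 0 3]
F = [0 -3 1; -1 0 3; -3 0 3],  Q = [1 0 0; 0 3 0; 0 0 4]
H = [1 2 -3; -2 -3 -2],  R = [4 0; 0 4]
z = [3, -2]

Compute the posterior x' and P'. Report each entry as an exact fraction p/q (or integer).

x̄ = F·x = [2, 6, 6]
P̄ = F·P·Fᵀ + Q = [31 9 9; 9 34 39; 9 39 67]
y = z − H·x̄ = [7, 32]
S = H·P̄·Hᵀ + R = [288 304; 304 1350]
K = P̄·Hᵀ·S⁻¹ = [15557/74096 -586/4631; 387/18524 -701/4631; -18031/74096 -669/4631]
x' = x̄ + K·y = [-42941/74096, 24125/18524, -24169/74096]
P' = (I − K·H)·P̄ = [475745/37048 -70913/9262 -40891/37048; -70913/9262 22526/4631 6139/9262; -40891/37048 6139/9262 14761/37048]

x' = [-42941/74096, 24125/18524, -24169/74096]
P' = [475745/37048 -70913/9262 -40891/37048; -70913/9262 22526/4631 6139/9262; -40891/37048 6139/9262 14761/37048]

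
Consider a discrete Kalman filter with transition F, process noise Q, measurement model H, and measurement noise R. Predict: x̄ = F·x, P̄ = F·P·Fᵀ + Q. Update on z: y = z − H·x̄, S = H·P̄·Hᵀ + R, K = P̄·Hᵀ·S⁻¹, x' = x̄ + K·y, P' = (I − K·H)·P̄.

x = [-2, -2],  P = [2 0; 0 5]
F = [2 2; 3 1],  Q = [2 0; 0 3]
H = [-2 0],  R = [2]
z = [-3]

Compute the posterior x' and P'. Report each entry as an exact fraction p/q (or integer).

x' = [82/61, -70/61]
P' = [30/61 22/61; 22/61 618/61]

x̄ = F·x = [-8, -8]
P̄ = F·P·Fᵀ + Q = [30 22; 22 26]
y = z − H·x̄ = [-19]
S = H·P̄·Hᵀ + R = [122]
K = P̄·Hᵀ·S⁻¹ = [-30/61; -22/61]
x' = x̄ + K·y = [82/61, -70/61]
P' = (I − K·H)·P̄ = [30/61 22/61; 22/61 618/61]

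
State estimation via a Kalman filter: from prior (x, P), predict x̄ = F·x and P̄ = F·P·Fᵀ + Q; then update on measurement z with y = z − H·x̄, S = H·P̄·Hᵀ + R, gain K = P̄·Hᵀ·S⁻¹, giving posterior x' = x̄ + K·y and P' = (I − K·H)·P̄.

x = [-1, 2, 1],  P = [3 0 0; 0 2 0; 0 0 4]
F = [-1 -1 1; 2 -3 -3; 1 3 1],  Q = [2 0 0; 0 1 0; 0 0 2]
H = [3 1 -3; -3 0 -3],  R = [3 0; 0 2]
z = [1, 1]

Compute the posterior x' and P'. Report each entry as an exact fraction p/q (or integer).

x̄ = F·x = [0, -11, 6]
P̄ = F·P·Fᵀ + Q = [11 -12 -5; -12 67 -24; -5 -24 27]
y = z − H·x̄ = [30, 19]
S = H·P̄·Hᵀ + R = [574 252; 252 254]
K = P̄·Hᵀ·S⁻¹ = [3420/20573 -693/2939; -527/41146 1287/2939; -3462/20573 -273/2939]
x' = x̄ + K·y = [10431/20573, -63037/20573, -16731/20573]
P' = (I − K·H)·P̄ = [15865/20573 -75228/20573 -12631/20573; -75228/20573 865119/41146 69222/20573; -12631/20573 69222/20573 13905/20573]

x' = [10431/20573, -63037/20573, -16731/20573]
P' = [15865/20573 -75228/20573 -12631/20573; -75228/20573 865119/41146 69222/20573; -12631/20573 69222/20573 13905/20573]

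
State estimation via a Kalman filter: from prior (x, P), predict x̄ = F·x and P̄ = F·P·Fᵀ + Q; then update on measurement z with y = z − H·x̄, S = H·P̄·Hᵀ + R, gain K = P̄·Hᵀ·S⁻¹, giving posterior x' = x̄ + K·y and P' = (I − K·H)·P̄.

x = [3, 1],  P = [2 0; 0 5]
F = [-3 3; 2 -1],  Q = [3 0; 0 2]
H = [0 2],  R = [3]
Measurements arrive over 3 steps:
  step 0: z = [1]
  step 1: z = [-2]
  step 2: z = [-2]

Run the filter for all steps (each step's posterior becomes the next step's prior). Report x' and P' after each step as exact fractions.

step 0: x̄ = F·x = [-6, 5]
step 0: P̄ = F·P·Fᵀ + Q = [66 -27; -27 15]
step 0: y = z − H·x̄ = [-9]
step 0: S = H·P̄·Hᵀ + R = [63]
step 0: K = P̄·Hᵀ·S⁻¹ = [-6/7; 10/21]
step 0: x' = x̄ + K·y = [12/7, 5/7]
step 0: P' = (I − K·H)·P̄ = [138/7 -9/7; -9/7 5/7]
step 1: x̄ = F·x = [-3, 19/7]
step 1: P̄ = F·P·Fᵀ + Q = [210 -132; -132 607/7]
step 1: y = z − H·x̄ = [-52/7]
step 1: S = H·P̄·Hᵀ + R = [2449/7]
step 1: K = P̄·Hᵀ·S⁻¹ = [-1848/2449; 1214/2449]
step 1: x' = x̄ + K·y = [6381/2449, -2371/2449]
step 1: P' = (I − K·H)·P̄ = [26418/2449 -2772/2449; -2772/2449 1821/2449]
step 2: x̄ = F·x = [-26256/2449, 15133/2449]
step 2: P̄ = F·P·Fᵀ + Q = [311394/2449 -188919/2449; -188919/2449 123479/2449]
step 2: y = z − H·x̄ = [-35164/2449]
step 2: S = H·P̄·Hᵀ + R = [501263/2449]
step 2: K = P̄·Hᵀ·S⁻¹ = [-377838/501263; 246958/501263]
step 2: x' = x̄ + K·y = [51096/501263, -448517/501263]
step 2: P' = (I − K·H)·P̄ = [5442522/501263 -566757/501263; -566757/501263 370437/501263]

step 0: x' = [12/7, 5/7], P' = [138/7 -9/7; -9/7 5/7]
step 1: x' = [6381/2449, -2371/2449], P' = [26418/2449 -2772/2449; -2772/2449 1821/2449]
step 2: x' = [51096/501263, -448517/501263], P' = [5442522/501263 -566757/501263; -566757/501263 370437/501263]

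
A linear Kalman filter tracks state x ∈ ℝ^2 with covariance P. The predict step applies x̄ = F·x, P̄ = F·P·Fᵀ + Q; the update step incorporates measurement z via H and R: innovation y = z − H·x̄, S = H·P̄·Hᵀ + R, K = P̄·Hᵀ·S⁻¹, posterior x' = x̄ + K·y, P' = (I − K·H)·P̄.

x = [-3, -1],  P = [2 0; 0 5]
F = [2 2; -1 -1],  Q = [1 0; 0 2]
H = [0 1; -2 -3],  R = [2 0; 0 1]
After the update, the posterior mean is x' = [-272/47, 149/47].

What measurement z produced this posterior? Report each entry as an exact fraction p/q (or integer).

x̄ = F·x = [-8, 4]
P̄ = F·P·Fᵀ + Q = [29 -14; -14 9]
S = H·P̄·Hᵀ + R = [11 1; 1 30]
K = P̄·Hᵀ·S⁻¹ = [-404/329 -162/329; 269/329 2/329]
x' − x̄ = [104/47, -39/47] = K·y
y = (KᵀK)⁻¹·Kᵀ·(x' − x̄) = [-1, -2]
z = y + H·x̄ = [-1, -2] + [4, 4] = [3, 2]

z = [3, 2]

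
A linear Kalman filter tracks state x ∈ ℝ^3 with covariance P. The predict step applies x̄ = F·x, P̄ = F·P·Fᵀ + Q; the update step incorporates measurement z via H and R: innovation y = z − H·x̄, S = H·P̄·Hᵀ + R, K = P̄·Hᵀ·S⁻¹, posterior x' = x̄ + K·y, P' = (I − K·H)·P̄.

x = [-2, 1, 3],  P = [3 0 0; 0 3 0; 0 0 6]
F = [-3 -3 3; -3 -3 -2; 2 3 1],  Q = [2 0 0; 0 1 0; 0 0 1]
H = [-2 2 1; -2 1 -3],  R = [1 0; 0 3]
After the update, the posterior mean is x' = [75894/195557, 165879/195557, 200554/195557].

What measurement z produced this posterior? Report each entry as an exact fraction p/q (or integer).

x̄ = F·x = [12, -3, 2]
P̄ = F·P·Fᵀ + Q = [110 18 -27; 18 79 -57; -27 -57 46]
S = H·P̄·Hᵀ + R = [539 529; 529 882]
K = P̄·Hᵀ·S⁻¹ = [-122093/195557 46400/195557; -55876/195557 80961/195557; 62241/195557 -68593/195557]
x' − x̄ = [-2270790/195557, 752550/195557, -190560/195557] = K·y
y = (KᵀK)⁻¹·Kᵀ·(x' − x̄) = [30, 30]
z = y + H·x̄ = [30, 30] + [-28, -33] = [2, -3]

z = [2, -3]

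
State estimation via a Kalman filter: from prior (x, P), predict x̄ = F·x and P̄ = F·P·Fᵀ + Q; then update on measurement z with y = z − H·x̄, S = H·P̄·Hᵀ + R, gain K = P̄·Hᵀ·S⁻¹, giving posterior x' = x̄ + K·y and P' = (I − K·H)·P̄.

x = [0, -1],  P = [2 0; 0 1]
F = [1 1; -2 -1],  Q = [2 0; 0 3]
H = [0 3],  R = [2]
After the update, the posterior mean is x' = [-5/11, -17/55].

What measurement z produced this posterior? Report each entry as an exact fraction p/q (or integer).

x̄ = F·x = [-1, 1]
P̄ = F·P·Fᵀ + Q = [5 -5; -5 12]
S = H·P̄·Hᵀ + R = [110]
K = P̄·Hᵀ·S⁻¹ = [-3/22; 18/55]
x' − x̄ = [6/11, -72/55] = K·y
y = (KᵀK)⁻¹·Kᵀ·(x' − x̄) = [-4]
z = y + H·x̄ = [-4] + [3] = [-1]

z = [-1]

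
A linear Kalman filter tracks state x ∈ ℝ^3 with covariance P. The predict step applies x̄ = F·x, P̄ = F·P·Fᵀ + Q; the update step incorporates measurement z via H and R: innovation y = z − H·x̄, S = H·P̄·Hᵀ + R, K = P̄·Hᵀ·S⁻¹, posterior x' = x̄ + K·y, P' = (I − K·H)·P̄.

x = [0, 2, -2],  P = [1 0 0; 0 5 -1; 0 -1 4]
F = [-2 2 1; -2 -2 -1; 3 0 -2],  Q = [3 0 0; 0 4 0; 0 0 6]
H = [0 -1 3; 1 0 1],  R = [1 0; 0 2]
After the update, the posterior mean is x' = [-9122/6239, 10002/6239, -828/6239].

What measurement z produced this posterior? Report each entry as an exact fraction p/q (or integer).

z = [-2, -2]

x̄ = F·x = [2, -2, 4]
P̄ = F·P·Fᵀ + Q = [27 -16 -10; -16 28 -2; -10 -2 31]
S = H·P̄·Hᵀ + R = [320 81; 81 40]
K = P̄·Hᵀ·S⁻¹ = [-1937/6239 6574/6239; 98/6239 -3006/6239; 2099/6239 -975/6239]
x' − x̄ = [-21600/6239, 22480/6239, -25784/6239] = K·y
y = (KᵀK)⁻¹·Kᵀ·(x' − x̄) = [-16, -8]
z = y + H·x̄ = [-16, -8] + [14, 6] = [-2, -2]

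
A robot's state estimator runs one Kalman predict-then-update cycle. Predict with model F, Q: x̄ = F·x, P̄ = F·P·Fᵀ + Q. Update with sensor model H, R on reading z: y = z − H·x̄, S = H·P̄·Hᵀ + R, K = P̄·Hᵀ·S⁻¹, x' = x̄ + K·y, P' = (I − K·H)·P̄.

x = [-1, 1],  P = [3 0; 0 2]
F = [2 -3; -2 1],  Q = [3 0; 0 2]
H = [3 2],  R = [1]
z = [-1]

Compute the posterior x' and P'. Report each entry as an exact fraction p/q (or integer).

x' = [-113/73, 131/73]
P' = [849/146 -621/73; -621/73 926/73]

x̄ = F·x = [-5, 3]
P̄ = F·P·Fᵀ + Q = [33 -18; -18 16]
y = z − H·x̄ = [8]
S = H·P̄·Hᵀ + R = [146]
K = P̄·Hᵀ·S⁻¹ = [63/146; -11/73]
x' = x̄ + K·y = [-113/73, 131/73]
P' = (I − K·H)·P̄ = [849/146 -621/73; -621/73 926/73]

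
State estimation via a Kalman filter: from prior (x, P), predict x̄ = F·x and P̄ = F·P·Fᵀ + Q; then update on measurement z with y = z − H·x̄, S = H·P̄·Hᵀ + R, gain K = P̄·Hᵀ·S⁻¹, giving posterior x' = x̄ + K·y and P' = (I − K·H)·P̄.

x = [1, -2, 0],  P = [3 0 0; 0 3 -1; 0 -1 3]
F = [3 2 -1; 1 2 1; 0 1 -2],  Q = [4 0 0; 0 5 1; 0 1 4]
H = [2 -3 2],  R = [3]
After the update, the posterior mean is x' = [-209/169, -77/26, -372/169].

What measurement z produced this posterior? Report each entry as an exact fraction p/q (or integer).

z = [2]

x̄ = F·x = [-1, -3, -2]
P̄ = F·P·Fᵀ + Q = [50 18 17; 18 19 4; 17 4 23]
S = H·P̄·Hᵀ + R = [338]
K = P̄·Hᵀ·S⁻¹ = [40/169; -1/26; 34/169]
x' − x̄ = [-40/169, 1/26, -34/169] = K·y
y = (KᵀK)⁻¹·Kᵀ·(x' − x̄) = [-1]
z = y + H·x̄ = [-1] + [3] = [2]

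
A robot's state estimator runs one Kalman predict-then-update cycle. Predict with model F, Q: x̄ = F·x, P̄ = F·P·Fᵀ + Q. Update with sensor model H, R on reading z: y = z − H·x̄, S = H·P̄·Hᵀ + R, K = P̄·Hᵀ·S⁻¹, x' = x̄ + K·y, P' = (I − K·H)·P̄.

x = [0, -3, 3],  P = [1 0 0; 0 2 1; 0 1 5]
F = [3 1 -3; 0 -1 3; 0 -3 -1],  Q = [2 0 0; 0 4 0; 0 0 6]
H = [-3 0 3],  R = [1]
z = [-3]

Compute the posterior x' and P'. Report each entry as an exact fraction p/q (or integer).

x' = [249/478, 816/239, -105/239]
P' = [13831/478 -6019/239 6898/239; -6019/239 8163/239 -6007/239; 6898/239 -6007/239 6907/239]

x̄ = F·x = [-12, 12, 6]
P̄ = F·P·Fᵀ + Q = [52 -41 17; -41 45 -17; 17 -17 35]
y = z − H·x̄ = [-57]
S = H·P̄·Hᵀ + R = [478]
K = P̄·Hᵀ·S⁻¹ = [-105/478; 36/239; 27/239]
x' = x̄ + K·y = [249/478, 816/239, -105/239]
P' = (I − K·H)·P̄ = [13831/478 -6019/239 6898/239; -6019/239 8163/239 -6007/239; 6898/239 -6007/239 6907/239]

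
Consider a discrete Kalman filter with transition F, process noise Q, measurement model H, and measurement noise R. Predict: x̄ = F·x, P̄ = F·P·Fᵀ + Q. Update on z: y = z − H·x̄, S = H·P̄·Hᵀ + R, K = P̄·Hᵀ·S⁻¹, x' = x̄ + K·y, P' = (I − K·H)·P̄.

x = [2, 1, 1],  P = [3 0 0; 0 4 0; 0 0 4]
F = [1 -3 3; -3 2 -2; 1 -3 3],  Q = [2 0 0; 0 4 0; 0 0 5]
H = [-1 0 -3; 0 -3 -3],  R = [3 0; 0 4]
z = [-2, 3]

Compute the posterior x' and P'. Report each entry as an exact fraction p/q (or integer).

x̄ = F·x = [2, -6, 2]
P̄ = F·P·Fᵀ + Q = [77 -57 75; -57 63 -57; 75 -57 80]
y = z − H·x̄ = [6, -9]
S = H·P̄·Hᵀ + R = [1250 261; 261 265]
K = P̄·Hᵀ·S⁻¹ = [-65936/263129 11322/263129; 65118/263129 -82008/263129; -65466/263129 -4035/263129]
x' = x̄ + K·y = [28744/263129, -449994/263129, 169777/263129]
P' = (I − K·H)·P̄ = [959649/263129 238851/263129 -253947/263129; 238851/263129 254079/263129 -144735/263129; -253947/263129 -144735/263129 150115/263129]

x' = [28744/263129, -449994/263129, 169777/263129]
P' = [959649/263129 238851/263129 -253947/263129; 238851/263129 254079/263129 -144735/263129; -253947/263129 -144735/263129 150115/263129]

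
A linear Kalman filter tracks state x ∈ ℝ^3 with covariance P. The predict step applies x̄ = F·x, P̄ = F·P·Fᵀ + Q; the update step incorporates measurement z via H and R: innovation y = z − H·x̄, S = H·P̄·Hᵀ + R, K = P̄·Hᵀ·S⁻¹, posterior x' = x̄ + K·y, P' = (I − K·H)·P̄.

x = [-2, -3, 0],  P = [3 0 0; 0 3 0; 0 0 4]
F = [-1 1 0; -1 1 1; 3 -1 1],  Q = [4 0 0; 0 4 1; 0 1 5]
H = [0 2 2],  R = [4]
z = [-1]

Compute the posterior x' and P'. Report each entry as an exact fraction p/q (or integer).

x̄ = F·x = [-1, -1, -3]
P̄ = F·P·Fᵀ + Q = [10 6 -12; 6 14 -7; -12 -7 39]
y = z − H·x̄ = [7]
S = H·P̄·Hᵀ + R = [160]
K = P̄·Hᵀ·S⁻¹ = [-3/40; 7/80; 2/5]
x' = x̄ + K·y = [-61/40, -31/80, -1/5]
P' = (I − K·H)·P̄ = [91/10 141/20 -36/5; 141/20 511/40 -63/5; -36/5 -63/5 67/5]

x' = [-61/40, -31/80, -1/5]
P' = [91/10 141/20 -36/5; 141/20 511/40 -63/5; -36/5 -63/5 67/5]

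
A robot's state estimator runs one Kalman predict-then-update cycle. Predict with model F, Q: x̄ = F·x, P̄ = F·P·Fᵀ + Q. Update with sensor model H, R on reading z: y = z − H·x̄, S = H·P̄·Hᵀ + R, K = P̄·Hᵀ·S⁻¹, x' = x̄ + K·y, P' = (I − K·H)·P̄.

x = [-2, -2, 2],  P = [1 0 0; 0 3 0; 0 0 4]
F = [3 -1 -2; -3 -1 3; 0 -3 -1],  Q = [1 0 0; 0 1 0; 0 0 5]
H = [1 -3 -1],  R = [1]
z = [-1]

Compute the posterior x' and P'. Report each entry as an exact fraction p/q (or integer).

x' = [326/635, -332/635, 402/127]
P' = [8011/635 -1302/635 2363/127; -1302/635 839/635 -729/127; 2363/127 -729/127 4552/127]

x̄ = F·x = [-8, 14, 4]
P̄ = F·P·Fᵀ + Q = [29 -30 17; -30 49 -3; 17 -3 36]
y = z − H·x̄ = [53]
S = H·P̄·Hᵀ + R = [635]
K = P̄·Hᵀ·S⁻¹ = [102/635; -174/635; -2/127]
x' = x̄ + K·y = [326/635, -332/635, 402/127]
P' = (I − K·H)·P̄ = [8011/635 -1302/635 2363/127; -1302/635 839/635 -729/127; 2363/127 -729/127 4552/127]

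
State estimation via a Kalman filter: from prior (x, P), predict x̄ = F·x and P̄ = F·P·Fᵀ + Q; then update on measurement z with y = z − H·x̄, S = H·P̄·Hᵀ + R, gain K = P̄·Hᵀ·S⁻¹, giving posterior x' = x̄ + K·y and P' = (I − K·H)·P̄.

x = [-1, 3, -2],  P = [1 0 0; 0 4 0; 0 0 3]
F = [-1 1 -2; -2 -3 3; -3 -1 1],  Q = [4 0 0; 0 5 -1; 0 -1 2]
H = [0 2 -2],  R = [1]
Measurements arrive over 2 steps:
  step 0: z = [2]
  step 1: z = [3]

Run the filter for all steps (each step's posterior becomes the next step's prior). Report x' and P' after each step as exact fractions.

step 0: x' = [24/17, 73/51, 26/51], P' = [161/17 -140/51 -133/51; -140/51 2552/153 2506/153; -133/51 2506/153 2498/153]
step 1: x' = [-21463/12401, -82997/12401, -101303/12401], P' = [274053/12401 106841/12401 108014/12401; 106841/12401 456895/12401 458668/12401; 108014/12401 458668/12401 463503/12401]

step 0: x̄ = F·x = [8, -13, -2]
step 0: P̄ = F·P·Fᵀ + Q = [21 -28 -7; -28 72 26; -7 26 18]
step 0: y = z − H·x̄ = [24]
step 0: S = H·P̄·Hᵀ + R = [153]
step 0: K = P̄·Hᵀ·S⁻¹ = [-14/51; 92/153; 16/153]
step 0: x' = x̄ + K·y = [24/17, 73/51, 26/51]
step 0: P' = (I − K·H)·P̄ = [161/17 -140/51 -133/51; -140/51 2552/153 2506/153; -133/51 2506/153 2498/153]
step 1: x̄ = F·x = [-1, -95/17, -263/51]
step 1: P̄ = F·P·Fᵀ + Q = [25 13 62/3; 13 739/17 936/17; 62/3 936/17 13259/153]
step 1: y = z − H·x̄ = [197/51]
step 1: S = H·P̄·Hᵀ + R = [12401/153]
step 1: K = P̄·Hᵀ·S⁻¹ = [-2346/12401; -3546/12401; -9670/12401]
step 1: x' = x̄ + K·y = [-21463/12401, -82997/12401, -101303/12401]
step 1: P' = (I − K·H)·P̄ = [274053/12401 106841/12401 108014/12401; 106841/12401 456895/12401 458668/12401; 108014/12401 458668/12401 463503/12401]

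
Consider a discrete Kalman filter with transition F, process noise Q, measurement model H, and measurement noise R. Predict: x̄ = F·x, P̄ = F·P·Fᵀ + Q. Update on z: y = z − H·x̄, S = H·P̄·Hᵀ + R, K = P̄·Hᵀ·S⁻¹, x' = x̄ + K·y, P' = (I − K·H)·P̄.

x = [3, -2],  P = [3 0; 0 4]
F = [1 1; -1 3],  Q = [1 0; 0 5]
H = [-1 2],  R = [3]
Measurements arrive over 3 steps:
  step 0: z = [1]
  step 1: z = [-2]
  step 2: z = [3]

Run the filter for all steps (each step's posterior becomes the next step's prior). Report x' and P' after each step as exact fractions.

step 0: x̄ = F·x = [1, -9]
step 0: P̄ = F·P·Fᵀ + Q = [8 9; 9 44]
step 0: y = z − H·x̄ = [20]
step 0: S = H·P̄·Hᵀ + R = [151]
step 0: K = P̄·Hᵀ·S⁻¹ = [10/151; 79/151]
step 0: x' = x̄ + K·y = [351/151, 221/151]
step 0: P' = (I − K·H)·P̄ = [1108/151 569/151; 569/151 403/151]
step 1: x̄ = F·x = [572/151, 312/151]
step 1: P̄ = F·P·Fᵀ + Q = [2800/151 1239/151; 1239/151 2076/151]
step 1: y = z − H·x̄ = [-354/151]
step 1: S = H·P̄·Hᵀ + R = [6601/151]
step 1: K = P̄·Hᵀ·S⁻¹ = [-2/41; 2913/6601]
step 1: x' = x̄ + K·y = [160/41, 6810/6601]
step 1: P' = (I − K·H)·P̄ = [756/41 375/41; 375/41 34557/6601]
step 2: x̄ = F·x = [32570/6601, -130/161]
step 2: P̄ = F·P·Fᵀ + Q = [283624/6601 2505/161; 2505/161 2524/161]
step 2: y = z − H·x̄ = [63033/6601]
step 2: S = H·P̄·Hᵀ + R = [306543/6601]
step 2: K = P̄·Hᵀ·S⁻¹ = [-78214/306543; 104263/306543]
step 2: x' = x̄ + K·y = [255216/102181, 249363/102181]
step 2: P' = (I − K·H)·P̄ = [12244436/306543 6004897/306543; 6004897/306543 3158843/306543]

step 0: x' = [351/151, 221/151], P' = [1108/151 569/151; 569/151 403/151]
step 1: x' = [160/41, 6810/6601], P' = [756/41 375/41; 375/41 34557/6601]
step 2: x' = [255216/102181, 249363/102181], P' = [12244436/306543 6004897/306543; 6004897/306543 3158843/306543]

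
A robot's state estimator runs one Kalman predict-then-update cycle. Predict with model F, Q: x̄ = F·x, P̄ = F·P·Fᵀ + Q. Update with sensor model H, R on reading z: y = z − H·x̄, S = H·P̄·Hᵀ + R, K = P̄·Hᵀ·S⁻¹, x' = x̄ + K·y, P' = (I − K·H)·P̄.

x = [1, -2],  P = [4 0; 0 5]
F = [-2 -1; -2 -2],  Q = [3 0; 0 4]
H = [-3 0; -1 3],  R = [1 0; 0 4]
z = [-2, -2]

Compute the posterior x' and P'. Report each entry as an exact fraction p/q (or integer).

x̄ = F·x = [0, 2]
P̄ = F·P·Fᵀ + Q = [24 26; 26 40]
y = z − H·x̄ = [-2, -8]
S = H·P̄·Hᵀ + R = [217 -162; -162 232]
K = P̄·Hᵀ·S⁻¹ = [-1989/6025 27/12050; -717/6025 3881/12050]
x' = x̄ + K·y = [774/1205, -408/1205]
P' = (I − K·H)·P̄ = [663/6025 239/6025; 239/6025 2667/6025]

x' = [774/1205, -408/1205]
P' = [663/6025 239/6025; 239/6025 2667/6025]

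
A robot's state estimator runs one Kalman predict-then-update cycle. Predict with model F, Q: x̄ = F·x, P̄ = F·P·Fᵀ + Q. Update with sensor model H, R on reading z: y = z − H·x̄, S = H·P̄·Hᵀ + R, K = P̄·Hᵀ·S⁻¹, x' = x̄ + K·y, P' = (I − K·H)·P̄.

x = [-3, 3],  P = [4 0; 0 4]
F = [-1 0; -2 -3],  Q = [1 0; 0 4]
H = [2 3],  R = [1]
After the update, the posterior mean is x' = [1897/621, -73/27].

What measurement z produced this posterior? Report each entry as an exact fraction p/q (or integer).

x̄ = F·x = [3, -3]
P̄ = F·P·Fᵀ + Q = [5 8; 8 56]
S = H·P̄·Hᵀ + R = [621]
K = P̄·Hᵀ·S⁻¹ = [34/621; 8/27]
x' − x̄ = [34/621, 8/27] = K·y
y = (KᵀK)⁻¹·Kᵀ·(x' − x̄) = [1]
z = y + H·x̄ = [1] + [-3] = [-2]

z = [-2]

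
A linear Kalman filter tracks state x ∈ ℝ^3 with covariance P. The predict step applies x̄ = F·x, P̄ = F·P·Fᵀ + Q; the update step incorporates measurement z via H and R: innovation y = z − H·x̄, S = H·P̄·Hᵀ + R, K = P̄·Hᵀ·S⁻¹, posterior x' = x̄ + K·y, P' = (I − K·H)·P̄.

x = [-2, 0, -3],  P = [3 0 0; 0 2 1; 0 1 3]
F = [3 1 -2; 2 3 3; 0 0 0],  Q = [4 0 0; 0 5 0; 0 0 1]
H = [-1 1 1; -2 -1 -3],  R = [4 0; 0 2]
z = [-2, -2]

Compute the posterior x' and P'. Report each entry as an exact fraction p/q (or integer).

x̄ = F·x = [0, -13, 0]
P̄ = F·P·Fᵀ + Q = [41 3 0; 3 80 0; 0 0 1]
y = z − H·x̄ = [11, -15]
S = H·P̄·Hᵀ + R = [120 -4; -4 267]
K = P̄·Hᵀ·S⁻¹ = [-5243/16012 -1294/4003; 20215/32024 -2503/8006; 255/32024 -89/8006]
x' = x̄ + K·y = [19967/16012, -43767/32024, 8145/32024]
P' = (I − K·H)·P̄ = [8649/8006 6611/16012 -10285/16012; 6611/16012 144333/32024 -50251/32024; -10285/16012 -50251/32024 30701/32024]

x' = [19967/16012, -43767/32024, 8145/32024]
P' = [8649/8006 6611/16012 -10285/16012; 6611/16012 144333/32024 -50251/32024; -10285/16012 -50251/32024 30701/32024]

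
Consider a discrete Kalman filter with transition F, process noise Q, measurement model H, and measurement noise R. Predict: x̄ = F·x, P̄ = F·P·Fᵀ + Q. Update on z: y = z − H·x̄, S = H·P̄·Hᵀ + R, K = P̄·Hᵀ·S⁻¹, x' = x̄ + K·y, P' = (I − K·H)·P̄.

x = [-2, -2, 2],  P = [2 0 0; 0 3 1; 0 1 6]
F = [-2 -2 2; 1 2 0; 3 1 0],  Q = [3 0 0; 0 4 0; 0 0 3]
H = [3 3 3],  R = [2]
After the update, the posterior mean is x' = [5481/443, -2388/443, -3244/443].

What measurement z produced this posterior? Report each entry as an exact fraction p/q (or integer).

z = [-1]

x̄ = F·x = [12, -6, -8]
P̄ = F·P·Fᵀ + Q = [39 -12 -16; -12 18 12; -16 12 24]
S = H·P̄·Hᵀ + R = [443]
K = P̄·Hᵀ·S⁻¹ = [33/443; 54/443; 60/443]
x' − x̄ = [165/443, 270/443, 300/443] = K·y
y = (KᵀK)⁻¹·Kᵀ·(x' − x̄) = [5]
z = y + H·x̄ = [5] + [-6] = [-1]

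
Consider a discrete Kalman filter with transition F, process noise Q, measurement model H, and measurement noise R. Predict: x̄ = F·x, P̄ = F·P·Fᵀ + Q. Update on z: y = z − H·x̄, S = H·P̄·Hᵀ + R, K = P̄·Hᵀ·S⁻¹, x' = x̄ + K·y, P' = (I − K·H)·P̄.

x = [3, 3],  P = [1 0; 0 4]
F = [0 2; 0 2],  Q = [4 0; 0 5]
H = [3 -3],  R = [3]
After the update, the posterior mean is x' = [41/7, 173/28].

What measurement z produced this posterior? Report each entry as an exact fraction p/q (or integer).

z = [-1]

x̄ = F·x = [6, 6]
P̄ = F·P·Fᵀ + Q = [20 16; 16 21]
S = H·P̄·Hᵀ + R = [84]
K = P̄·Hᵀ·S⁻¹ = [1/7; -5/28]
x' − x̄ = [-1/7, 5/28] = K·y
y = (KᵀK)⁻¹·Kᵀ·(x' − x̄) = [-1]
z = y + H·x̄ = [-1] + [0] = [-1]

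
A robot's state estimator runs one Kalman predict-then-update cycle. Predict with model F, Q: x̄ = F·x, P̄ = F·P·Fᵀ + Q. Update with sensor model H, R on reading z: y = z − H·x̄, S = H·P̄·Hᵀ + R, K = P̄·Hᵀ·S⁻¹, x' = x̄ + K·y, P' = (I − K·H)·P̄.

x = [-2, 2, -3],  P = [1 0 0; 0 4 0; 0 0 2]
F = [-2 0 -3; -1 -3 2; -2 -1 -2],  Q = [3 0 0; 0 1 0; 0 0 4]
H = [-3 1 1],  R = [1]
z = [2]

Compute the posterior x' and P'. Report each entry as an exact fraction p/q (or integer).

x' = [517/268, 423/134, 599/134]
P' = [1939/268 1489/134 1385/134; 1489/134 1401/67 853/67; 1385/134 853/67 1219/67]

x̄ = F·x = [13, -10, 8]
P̄ = F·P·Fᵀ + Q = [25 -10 16; -10 46 6; 16 6 20]
y = z − H·x̄ = [43]
S = H·P̄·Hᵀ + R = [268]
K = P̄·Hᵀ·S⁻¹ = [-69/268; 41/134; -11/134]
x' = x̄ + K·y = [517/268, 423/134, 599/134]
P' = (I − K·H)·P̄ = [1939/268 1489/134 1385/134; 1489/134 1401/67 853/67; 1385/134 853/67 1219/67]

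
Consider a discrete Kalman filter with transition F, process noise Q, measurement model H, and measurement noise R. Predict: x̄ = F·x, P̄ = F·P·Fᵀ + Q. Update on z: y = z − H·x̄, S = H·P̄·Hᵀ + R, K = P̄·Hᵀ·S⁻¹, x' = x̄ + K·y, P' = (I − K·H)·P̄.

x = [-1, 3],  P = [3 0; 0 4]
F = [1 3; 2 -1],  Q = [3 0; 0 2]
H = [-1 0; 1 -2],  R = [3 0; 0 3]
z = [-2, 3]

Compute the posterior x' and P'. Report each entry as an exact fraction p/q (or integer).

x̄ = F·x = [8, -5]
P̄ = F·P·Fᵀ + Q = [42 -6; -6 18]
y = z − H·x̄ = [6, -15]
S = H·P̄·Hᵀ + R = [45 -54; -54 141]
K = P̄·Hᵀ·S⁻¹ = [-334/381 6/127; -158/381 -58/127]
x' = x̄ + K·y = [258/127, -81/127]
P' = (I − K·H)·P̄ = [334/127 158/127; 158/127 166/127]

x' = [258/127, -81/127]
P' = [334/127 158/127; 158/127 166/127]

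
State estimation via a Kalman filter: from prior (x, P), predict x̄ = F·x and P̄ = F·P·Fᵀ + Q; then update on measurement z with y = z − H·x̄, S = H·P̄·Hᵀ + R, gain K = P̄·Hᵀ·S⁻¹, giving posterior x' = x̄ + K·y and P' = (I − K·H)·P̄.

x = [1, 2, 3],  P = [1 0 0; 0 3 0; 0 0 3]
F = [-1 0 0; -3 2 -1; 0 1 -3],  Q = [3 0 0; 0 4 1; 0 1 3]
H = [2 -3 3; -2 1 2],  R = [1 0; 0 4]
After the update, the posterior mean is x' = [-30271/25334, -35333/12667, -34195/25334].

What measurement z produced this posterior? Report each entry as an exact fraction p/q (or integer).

z = [2, -3]

x̄ = F·x = [-1, -2, -7]
P̄ = F·P·Fᵀ + Q = [4 3 0; 3 28 16; 0 16 33]
S = H·P̄·Hᵀ + R = [242 74; 74 232]
K = P̄·Hᵀ·S⁻¹ = [69/25334 -284/12667; -2739/12667 3822/12667; 1441/12667 8035/25334]
x' − x̄ = [-4937/25334, -9999/12667, 143143/25334] = K·y
y = (KᵀK)⁻¹·Kᵀ·(x' − x̄) = [19, 11]
z = y + H·x̄ = [19, 11] + [-17, -14] = [2, -3]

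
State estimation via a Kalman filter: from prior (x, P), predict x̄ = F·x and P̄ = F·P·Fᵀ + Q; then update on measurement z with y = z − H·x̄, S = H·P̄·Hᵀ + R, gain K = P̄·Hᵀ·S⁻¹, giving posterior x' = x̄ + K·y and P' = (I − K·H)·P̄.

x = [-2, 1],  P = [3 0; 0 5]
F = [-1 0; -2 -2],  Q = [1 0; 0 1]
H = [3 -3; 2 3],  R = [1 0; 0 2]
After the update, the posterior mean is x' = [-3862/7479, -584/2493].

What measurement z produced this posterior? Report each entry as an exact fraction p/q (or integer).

x̄ = F·x = [2, 2]
P̄ = F·P·Fᵀ + Q = [4 6; 6 33]
S = H·P̄·Hᵀ + R = [226 -255; -255 387]
K = P̄·Hᵀ·S⁻¹ = [1436/7479 4346/22437; -338/2493 1477/7479]
x' − x̄ = [-18820/7479, -5570/2493] = K·y
y = (KᵀK)⁻¹·Kᵀ·(x' − x̄) = [-1, -12]
z = y + H·x̄ = [-1, -12] + [0, 10] = [-1, -2]

z = [-1, -2]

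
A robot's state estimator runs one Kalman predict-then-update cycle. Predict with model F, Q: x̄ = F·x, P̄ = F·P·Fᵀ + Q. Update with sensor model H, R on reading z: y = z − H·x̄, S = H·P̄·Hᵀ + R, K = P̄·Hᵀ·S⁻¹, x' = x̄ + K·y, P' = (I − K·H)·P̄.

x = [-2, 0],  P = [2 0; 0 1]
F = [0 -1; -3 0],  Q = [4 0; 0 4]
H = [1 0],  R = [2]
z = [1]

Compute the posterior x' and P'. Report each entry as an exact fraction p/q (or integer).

x' = [5/7, 6]
P' = [10/7 0; 0 22]

x̄ = F·x = [0, 6]
P̄ = F·P·Fᵀ + Q = [5 0; 0 22]
y = z − H·x̄ = [1]
S = H·P̄·Hᵀ + R = [7]
K = P̄·Hᵀ·S⁻¹ = [5/7; 0]
x' = x̄ + K·y = [5/7, 6]
P' = (I − K·H)·P̄ = [10/7 0; 0 22]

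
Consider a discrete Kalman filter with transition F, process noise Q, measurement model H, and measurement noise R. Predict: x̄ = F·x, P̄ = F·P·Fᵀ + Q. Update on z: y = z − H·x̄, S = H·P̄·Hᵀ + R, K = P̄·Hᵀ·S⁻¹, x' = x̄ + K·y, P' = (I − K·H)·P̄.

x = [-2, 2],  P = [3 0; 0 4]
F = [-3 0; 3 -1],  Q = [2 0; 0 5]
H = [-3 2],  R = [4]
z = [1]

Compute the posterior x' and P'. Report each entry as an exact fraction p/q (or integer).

x̄ = F·x = [6, -8]
P̄ = F·P·Fᵀ + Q = [29 -27; -27 36]
y = z − H·x̄ = [35]
S = H·P̄·Hᵀ + R = [733]
K = P̄·Hᵀ·S⁻¹ = [-141/733; 153/733]
x' = x̄ + K·y = [-537/733, -509/733]
P' = (I − K·H)·P̄ = [1376/733 1782/733; 1782/733 2979/733]

x' = [-537/733, -509/733]
P' = [1376/733 1782/733; 1782/733 2979/733]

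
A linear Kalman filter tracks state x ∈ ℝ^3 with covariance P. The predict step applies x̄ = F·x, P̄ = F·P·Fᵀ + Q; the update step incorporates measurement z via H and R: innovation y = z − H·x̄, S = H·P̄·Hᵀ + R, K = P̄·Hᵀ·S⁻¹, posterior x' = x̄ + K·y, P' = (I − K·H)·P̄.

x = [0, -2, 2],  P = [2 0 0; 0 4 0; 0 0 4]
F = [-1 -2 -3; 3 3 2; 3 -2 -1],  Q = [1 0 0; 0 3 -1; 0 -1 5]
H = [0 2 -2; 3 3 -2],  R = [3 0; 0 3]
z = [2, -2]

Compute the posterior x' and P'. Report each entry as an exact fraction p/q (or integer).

x' = [-15804/9523, 45068/66661, -3416/9523]
P' = [29640/9523 -67119/9523 -60963/9523; -67119/9523 1338450/66661 186654/9523; -60963/9523 186654/9523 189156/9523]

x̄ = F·x = [-2, -2, 2]
P̄ = F·P·Fᵀ + Q = [55 -54 22; -54 73 -15; 22 -15 43]
y = z − H·x̄ = [10, 14]
S = H·P̄·Hᵀ + R = [587 304; 304 271]
K = P̄·Hᵀ·S⁻¹ = [-4104/9523 3163/9523; 21248/66661 -2435/66661; -1668/9523 -413/9523]
x' = x̄ + K·y = [-15804/9523, 45068/66661, -3416/9523]
P' = (I − K·H)·P̄ = [29640/9523 -67119/9523 -60963/9523; -67119/9523 1338450/66661 186654/9523; -60963/9523 186654/9523 189156/9523]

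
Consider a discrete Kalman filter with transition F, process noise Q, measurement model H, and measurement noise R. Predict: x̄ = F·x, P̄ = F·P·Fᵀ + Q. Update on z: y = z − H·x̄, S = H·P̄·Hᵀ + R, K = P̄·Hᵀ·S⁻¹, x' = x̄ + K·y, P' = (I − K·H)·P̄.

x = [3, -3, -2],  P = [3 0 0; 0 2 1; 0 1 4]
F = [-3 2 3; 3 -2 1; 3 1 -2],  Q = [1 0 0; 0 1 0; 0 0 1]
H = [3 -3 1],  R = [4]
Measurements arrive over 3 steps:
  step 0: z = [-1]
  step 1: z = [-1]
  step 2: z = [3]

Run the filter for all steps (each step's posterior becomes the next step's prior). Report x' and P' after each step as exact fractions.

step 0: x̄ = F·x = [-21, 13, 10]
step 0: P̄ = F·P·Fᵀ + Q = [84 -27 -48; -27 36 20; -48 20 42]
step 0: y = z − H·x̄ = [91]
step 0: S = H·P̄·Hᵀ + R = [1204]
step 0: K = P̄·Hᵀ·S⁻¹ = [285/1204; -169/1204; -81/602]
step 0: x' = x̄ + K·y = [93/172, 39/172, -193/86]
step 0: P' = (I − K·H)·P̄ = [19911/1204 15657/1204 -5811/602; 15657/1204 14783/1204 -1649/602; -5811/602 -1649/602 6081/301]
step 1: x̄ = F·x = [-1359/172, -185/172, 545/86]
step 1: P̄ = F·P·Fᵀ + Q = [440187/1204 -34015/1204 -209819/602; -34015/1204 19435/1204 36195/602; -209819/602 36195/602 134770/301]
step 1: y = z − H·x̄ = [565/43]
step 1: S = H·P̄·Hᵀ + R = [585149/301]
step 1: K = P̄·Hᵀ·S⁻¹ = [250742/585149; -21990/585149; -234251/585149]
step 1: x' = x̄ + K·y = [-5314897/2340596, -3673255/2340596, 1260525/1170298]
step 1: P' = (I − K·H)·P̄ = [20228507/2340596 7147585/2340596 -17615447/1170298; 7147585/2340596 31355915/2340596 36136575/1170298; -17615447/1170298 36136575/1170298 79691029/585149]
step 2: x̄ = F·x = [16161331/2340596, -6077131/2340596, -12330023/1170298]
step 2: P̄ = F·P·Fᵀ + Q = [4594360735/2340596 234105181/2340596 -1305611617/1170298; 234105181/2340596 42335951/2340596 -36283911/1170298; -1305611617/1170298 -36283911/1170298 416843294/585149]
step 2: y = z − H·x̄ = [-8758388/585149]
step 2: S = H·P̄·Hᵀ + R = [5990295001/585149]
step 2: K = P̄·Hᵀ·S⁻¹ = [2617385857/5990295001; 125684967/5990295001; -1487148265/5990295001]
step 2: x' = x̄ + K·y = [8741050183/23961180004, -69737790335/23961180004, -81706423667/11980590002]
step 2: P' = (I − K·H)·P̄ = [202924803711/23961180004 147816838445/23961180004 -61722861043/11980590002; 147816838445/23961180004 325417956655/23961180004 267407157051/11980590002; -61722861043/11980590002 267407157051/11980590002 487746434081/5990295001]

step 0: x' = [93/172, 39/172, -193/86], P' = [19911/1204 15657/1204 -5811/602; 15657/1204 14783/1204 -1649/602; -5811/602 -1649/602 6081/301]
step 1: x' = [-5314897/2340596, -3673255/2340596, 1260525/1170298], P' = [20228507/2340596 7147585/2340596 -17615447/1170298; 7147585/2340596 31355915/2340596 36136575/1170298; -17615447/1170298 36136575/1170298 79691029/585149]
step 2: x' = [8741050183/23961180004, -69737790335/23961180004, -81706423667/11980590002], P' = [202924803711/23961180004 147816838445/23961180004 -61722861043/11980590002; 147816838445/23961180004 325417956655/23961180004 267407157051/11980590002; -61722861043/11980590002 267407157051/11980590002 487746434081/5990295001]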